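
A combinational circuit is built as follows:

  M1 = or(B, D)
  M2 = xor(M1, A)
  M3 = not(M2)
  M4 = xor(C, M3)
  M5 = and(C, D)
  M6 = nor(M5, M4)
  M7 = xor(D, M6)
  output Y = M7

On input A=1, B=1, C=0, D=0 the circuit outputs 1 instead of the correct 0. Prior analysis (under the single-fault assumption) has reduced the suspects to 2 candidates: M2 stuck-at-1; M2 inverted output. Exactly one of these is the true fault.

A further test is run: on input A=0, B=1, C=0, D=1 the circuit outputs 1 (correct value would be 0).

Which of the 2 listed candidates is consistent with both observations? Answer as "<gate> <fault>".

M2 inverted output

Evaluate each candidate on input A=0, B=1, C=0, D=1:
  M2 stuck-at-1: M1=1, M2=1 [stuck-at-1], M3=0, M4=0, M5=0, M6=1, M7=0 → 0 — eliminated
  M2 inverted output: M1=1, M2=0 [inverted output], M3=1, M4=1, M5=0, M6=0, M7=1 → 1 — matches
Only M2 inverted output reproduces the observed 1.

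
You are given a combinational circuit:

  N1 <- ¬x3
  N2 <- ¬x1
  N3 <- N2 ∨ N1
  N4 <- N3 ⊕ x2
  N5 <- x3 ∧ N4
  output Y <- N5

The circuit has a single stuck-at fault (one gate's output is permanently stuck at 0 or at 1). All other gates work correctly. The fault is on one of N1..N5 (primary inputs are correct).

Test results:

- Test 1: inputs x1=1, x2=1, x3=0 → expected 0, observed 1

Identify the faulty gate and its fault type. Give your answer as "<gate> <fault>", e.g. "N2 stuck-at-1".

Fault-free values for test 1 (x1=1, x2=1, x3=0): N1=1, N2=0, N3=1, N4=0, N5=0, giving Y=0. Observed 1.
Test 1: faults giving observed 1 are {N5 stuck-at-1}.
Only N5 stuck-at-1 is consistent with every test.

N5 stuck-at-1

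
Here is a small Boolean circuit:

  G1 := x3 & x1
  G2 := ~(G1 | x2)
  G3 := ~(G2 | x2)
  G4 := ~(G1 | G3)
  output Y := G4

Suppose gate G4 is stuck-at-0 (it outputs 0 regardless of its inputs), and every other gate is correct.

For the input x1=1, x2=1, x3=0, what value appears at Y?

Propagate with G4 forced: G1=0, G2=0, G3=0, G4=0 [stuck-at-0].
So Y = 0. (Without the fault it would be 1.)

0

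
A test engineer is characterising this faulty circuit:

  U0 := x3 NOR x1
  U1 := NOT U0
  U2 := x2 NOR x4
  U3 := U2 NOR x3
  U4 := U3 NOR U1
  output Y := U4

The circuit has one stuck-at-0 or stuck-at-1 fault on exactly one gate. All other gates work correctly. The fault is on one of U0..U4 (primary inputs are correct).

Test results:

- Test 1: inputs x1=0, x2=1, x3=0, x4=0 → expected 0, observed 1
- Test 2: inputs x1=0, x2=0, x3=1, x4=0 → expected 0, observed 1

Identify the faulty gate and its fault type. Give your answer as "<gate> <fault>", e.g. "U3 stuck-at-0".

U4 stuck-at-1

Fault-free values for test 1 (x1=0, x2=1, x3=0, x4=0): U0=1, U1=0, U2=0, U3=1, U4=0, giving Y=0. Observed 1.
Test 1: faults giving observed 1 are {U2 stuck-at-1, U3 stuck-at-0, U4 stuck-at-1}.
Test 2 (x1=0, x2=0, x3=1, x4=0): fault-free U0=0, U1=1, U2=1, U3=0, U4=0 → 0; observed 1. Eliminates U2 stuck-at-1, U3 stuck-at-0.
Only U4 stuck-at-1 is consistent with every test.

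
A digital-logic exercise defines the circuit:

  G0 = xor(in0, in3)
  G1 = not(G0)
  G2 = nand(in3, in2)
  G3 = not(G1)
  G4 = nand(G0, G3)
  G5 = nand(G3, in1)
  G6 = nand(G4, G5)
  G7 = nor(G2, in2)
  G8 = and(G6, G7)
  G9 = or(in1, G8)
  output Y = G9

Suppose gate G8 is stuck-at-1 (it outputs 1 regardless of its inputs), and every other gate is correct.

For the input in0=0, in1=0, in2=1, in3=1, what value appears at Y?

1

Propagate with G8 forced: G0=1, G1=0, G2=0, G3=1, G4=0, G5=1, G6=1, G7=0, G8=1 [stuck-at-1], G9=1.
So Y = 1. (Without the fault it would be 0.)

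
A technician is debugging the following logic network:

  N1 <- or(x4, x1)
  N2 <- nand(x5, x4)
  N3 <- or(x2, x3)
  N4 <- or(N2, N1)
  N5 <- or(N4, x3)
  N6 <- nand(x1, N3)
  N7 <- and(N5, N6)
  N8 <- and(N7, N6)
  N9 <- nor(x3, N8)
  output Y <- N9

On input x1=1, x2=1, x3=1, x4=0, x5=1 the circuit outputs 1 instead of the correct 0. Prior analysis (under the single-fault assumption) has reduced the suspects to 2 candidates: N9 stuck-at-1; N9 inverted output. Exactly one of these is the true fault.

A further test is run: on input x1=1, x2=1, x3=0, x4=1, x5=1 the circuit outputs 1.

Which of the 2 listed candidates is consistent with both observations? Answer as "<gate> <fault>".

Evaluate each candidate on input x1=1, x2=1, x3=0, x4=1, x5=1:
  N9 stuck-at-1: N1=1, N2=0, N3=1, N4=1, N5=1, N6=0, N7=0, N8=0, N9=1 [stuck-at-1] → 1 — matches
  N9 inverted output: N1=1, N2=0, N3=1, N4=1, N5=1, N6=0, N7=0, N8=0, N9=0 [inverted output] → 0 — eliminated
Only N9 stuck-at-1 reproduces the observed 1.

N9 stuck-at-1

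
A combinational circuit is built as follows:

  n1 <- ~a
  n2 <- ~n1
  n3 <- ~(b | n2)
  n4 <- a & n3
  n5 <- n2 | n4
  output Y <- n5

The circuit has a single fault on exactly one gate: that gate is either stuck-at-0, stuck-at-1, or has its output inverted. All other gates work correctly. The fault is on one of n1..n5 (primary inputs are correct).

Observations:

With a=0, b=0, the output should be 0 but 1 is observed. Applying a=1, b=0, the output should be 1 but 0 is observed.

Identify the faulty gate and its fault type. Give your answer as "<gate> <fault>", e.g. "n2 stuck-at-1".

Fault-free values for test 1 (a=0, b=0): n1=1, n2=0, n3=1, n4=0, n5=0, giving Y=0. Observed 1.
Test 1: faults giving observed 1 are {n1 stuck-at-0, n1 inverted output, n2 stuck-at-1, n2 inverted output, n4 stuck-at-1, n4 inverted output, n5 stuck-at-1, n5 inverted output}.
Test 2 (a=1, b=0): fault-free n1=0, n2=1, n3=0, n4=0, n5=1 → 1; observed 0. Eliminates n1 stuck-at-0, n1 inverted output, n2 stuck-at-1, n2 inverted output, n4 stuck-at-1, n4 inverted output, n5 stuck-at-1.
Only n5 inverted output is consistent with every test.

n5 inverted output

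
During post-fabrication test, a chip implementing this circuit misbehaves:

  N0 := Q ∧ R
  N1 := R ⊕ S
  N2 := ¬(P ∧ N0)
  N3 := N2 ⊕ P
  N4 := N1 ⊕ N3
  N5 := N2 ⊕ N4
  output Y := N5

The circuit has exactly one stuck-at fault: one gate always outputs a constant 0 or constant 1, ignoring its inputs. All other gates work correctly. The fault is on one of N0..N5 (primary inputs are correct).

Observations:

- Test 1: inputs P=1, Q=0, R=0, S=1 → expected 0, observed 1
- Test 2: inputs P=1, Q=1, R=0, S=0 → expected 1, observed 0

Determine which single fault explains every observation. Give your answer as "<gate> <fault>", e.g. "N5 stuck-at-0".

Fault-free values for test 1 (P=1, Q=0, R=0, S=1): N0=0, N1=1, N2=1, N3=0, N4=1, N5=0, giving Y=0. Observed 1.
Test 1: faults giving observed 1 are {N1 stuck-at-0, N3 stuck-at-1, N4 stuck-at-0, N5 stuck-at-1}.
Test 2 (P=1, Q=1, R=0, S=0): fault-free N0=0, N1=0, N2=1, N3=0, N4=0, N5=1 → 1; observed 0. Eliminates N1 stuck-at-0, N4 stuck-at-0, N5 stuck-at-1.
Only N3 stuck-at-1 is consistent with every test.

N3 stuck-at-1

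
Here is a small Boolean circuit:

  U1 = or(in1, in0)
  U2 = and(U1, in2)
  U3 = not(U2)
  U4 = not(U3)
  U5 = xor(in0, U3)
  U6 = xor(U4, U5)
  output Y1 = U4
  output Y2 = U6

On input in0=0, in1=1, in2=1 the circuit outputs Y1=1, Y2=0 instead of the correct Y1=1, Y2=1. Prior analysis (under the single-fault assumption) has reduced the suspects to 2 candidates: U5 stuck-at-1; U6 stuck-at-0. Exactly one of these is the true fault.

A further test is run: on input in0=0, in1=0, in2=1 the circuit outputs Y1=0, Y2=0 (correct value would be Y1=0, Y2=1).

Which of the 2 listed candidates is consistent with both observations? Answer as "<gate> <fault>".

Evaluate each candidate on input in0=0, in1=0, in2=1:
  U5 stuck-at-1: U1=0, U2=0, U3=1, U4=0, U5=1 [stuck-at-1], U6=1 → Y1=0, Y2=1 — eliminated
  U6 stuck-at-0: U1=0, U2=0, U3=1, U4=0, U5=1, U6=0 [stuck-at-0] → Y1=0, Y2=0 — matches
Only U6 stuck-at-0 reproduces the observed Y1=0, Y2=0.

U6 stuck-at-0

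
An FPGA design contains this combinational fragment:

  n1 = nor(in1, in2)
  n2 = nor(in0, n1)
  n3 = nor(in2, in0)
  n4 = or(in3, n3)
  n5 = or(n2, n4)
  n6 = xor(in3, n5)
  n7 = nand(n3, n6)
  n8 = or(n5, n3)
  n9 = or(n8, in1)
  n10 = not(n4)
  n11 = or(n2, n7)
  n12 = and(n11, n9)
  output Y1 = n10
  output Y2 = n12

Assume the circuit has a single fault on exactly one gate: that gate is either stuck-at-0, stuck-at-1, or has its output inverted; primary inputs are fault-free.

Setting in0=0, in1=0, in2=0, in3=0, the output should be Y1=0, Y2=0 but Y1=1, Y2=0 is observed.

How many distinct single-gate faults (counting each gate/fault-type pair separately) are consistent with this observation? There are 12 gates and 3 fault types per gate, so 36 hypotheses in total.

4

Fault-free: n1=1, n2=0, n3=1, n4=1, n5=1, n6=1, n7=0, n8=1, n9=1, n10=0, n11=0, n12=0 → Y1=0, Y2=0. Observed Y1=1, Y2=0.
  n1: none of the 3 fault types match ✗
  n2: none of the 3 fault types match ✗
  n3: stuck-at-0, inverted output ✓; others ✗
  n4: none of the 3 fault types match ✗
  n5: none of the 3 fault types match ✗
  n6: none of the 3 fault types match ✗
  n7: none of the 3 fault types match ✗
  n8: none of the 3 fault types match ✗
  n9: none of the 3 fault types match ✗
  n10: stuck-at-1, inverted output ✓; others ✗
  n11: none of the 3 fault types match ✗
  n12: none of the 3 fault types match ✗
Consistent faults: {n3 stuck-at-0, n3 inverted output, n10 stuck-at-1, n10 inverted output} — 4 in all.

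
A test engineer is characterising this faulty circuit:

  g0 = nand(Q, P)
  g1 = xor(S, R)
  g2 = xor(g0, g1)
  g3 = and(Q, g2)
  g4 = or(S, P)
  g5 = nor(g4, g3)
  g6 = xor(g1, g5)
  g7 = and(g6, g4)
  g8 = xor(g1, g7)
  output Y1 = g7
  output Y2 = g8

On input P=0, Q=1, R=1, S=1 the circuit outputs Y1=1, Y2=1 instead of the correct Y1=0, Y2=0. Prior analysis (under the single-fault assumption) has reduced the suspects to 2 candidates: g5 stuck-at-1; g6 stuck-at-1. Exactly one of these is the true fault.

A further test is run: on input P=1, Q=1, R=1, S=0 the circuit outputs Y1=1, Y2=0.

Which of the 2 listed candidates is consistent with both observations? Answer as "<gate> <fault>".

g6 stuck-at-1

Evaluate each candidate on input P=1, Q=1, R=1, S=0:
  g5 stuck-at-1: g0=0, g1=1, g2=1, g3=1, g4=1, g5=1 [stuck-at-1], g6=0, g7=0, g8=1 → Y1=0, Y2=1 — eliminated
  g6 stuck-at-1: g0=0, g1=1, g2=1, g3=1, g4=1, g5=0, g6=1 [stuck-at-1], g7=1, g8=0 → Y1=1, Y2=0 — matches
Only g6 stuck-at-1 reproduces the observed Y1=1, Y2=0.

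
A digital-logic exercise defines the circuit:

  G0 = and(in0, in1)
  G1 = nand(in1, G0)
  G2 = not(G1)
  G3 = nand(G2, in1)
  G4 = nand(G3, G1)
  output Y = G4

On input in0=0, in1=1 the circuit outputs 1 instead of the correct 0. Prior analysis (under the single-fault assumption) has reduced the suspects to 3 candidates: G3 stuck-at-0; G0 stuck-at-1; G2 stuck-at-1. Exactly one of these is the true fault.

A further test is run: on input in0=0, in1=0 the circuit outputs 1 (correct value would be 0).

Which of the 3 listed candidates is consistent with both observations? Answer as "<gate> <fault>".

G3 stuck-at-0

Evaluate each candidate on input in0=0, in1=0:
  G3 stuck-at-0: G0=0, G1=1, G2=0, G3=0 [stuck-at-0], G4=1 → 1 — matches
  G0 stuck-at-1: G0=1 [stuck-at-1], G1=1, G2=0, G3=1, G4=0 → 0 — eliminated
  G2 stuck-at-1: G0=0, G1=1, G2=1 [stuck-at-1], G3=1, G4=0 → 0 — eliminated
Only G3 stuck-at-0 reproduces the observed 1.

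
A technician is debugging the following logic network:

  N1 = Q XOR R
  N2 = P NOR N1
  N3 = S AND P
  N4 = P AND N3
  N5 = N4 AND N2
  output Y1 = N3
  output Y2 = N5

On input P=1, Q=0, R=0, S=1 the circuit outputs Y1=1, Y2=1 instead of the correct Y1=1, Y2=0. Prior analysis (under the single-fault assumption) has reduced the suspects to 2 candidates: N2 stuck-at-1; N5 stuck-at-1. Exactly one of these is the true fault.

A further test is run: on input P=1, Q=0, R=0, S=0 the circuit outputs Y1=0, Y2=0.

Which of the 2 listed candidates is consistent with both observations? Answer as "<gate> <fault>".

N2 stuck-at-1

Evaluate each candidate on input P=1, Q=0, R=0, S=0:
  N2 stuck-at-1: N1=0, N2=1 [stuck-at-1], N3=0, N4=0, N5=0 → Y1=0, Y2=0 — matches
  N5 stuck-at-1: N1=0, N2=0, N3=0, N4=0, N5=1 [stuck-at-1] → Y1=0, Y2=1 — eliminated
Only N2 stuck-at-1 reproduces the observed Y1=0, Y2=0.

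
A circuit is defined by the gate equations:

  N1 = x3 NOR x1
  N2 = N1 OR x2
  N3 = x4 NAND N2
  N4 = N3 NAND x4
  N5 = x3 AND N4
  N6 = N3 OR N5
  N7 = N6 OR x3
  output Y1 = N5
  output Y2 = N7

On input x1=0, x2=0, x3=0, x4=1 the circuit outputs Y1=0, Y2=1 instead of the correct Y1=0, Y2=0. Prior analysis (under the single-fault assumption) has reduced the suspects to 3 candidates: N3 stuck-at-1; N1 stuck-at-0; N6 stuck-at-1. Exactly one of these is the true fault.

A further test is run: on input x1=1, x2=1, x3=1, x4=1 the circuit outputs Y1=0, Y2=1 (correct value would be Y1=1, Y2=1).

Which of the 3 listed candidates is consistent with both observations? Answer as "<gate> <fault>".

N3 stuck-at-1

Evaluate each candidate on input x1=1, x2=1, x3=1, x4=1:
  N3 stuck-at-1: N1=0, N2=1, N3=1 [stuck-at-1], N4=0, N5=0, N6=1, N7=1 → Y1=0, Y2=1 — matches
  N1 stuck-at-0: N1=0 [stuck-at-0], N2=1, N3=0, N4=1, N5=1, N6=1, N7=1 → Y1=1, Y2=1 — eliminated
  N6 stuck-at-1: N1=0, N2=1, N3=0, N4=1, N5=1, N6=1 [stuck-at-1], N7=1 → Y1=1, Y2=1 — eliminated
Only N3 stuck-at-1 reproduces the observed Y1=0, Y2=1.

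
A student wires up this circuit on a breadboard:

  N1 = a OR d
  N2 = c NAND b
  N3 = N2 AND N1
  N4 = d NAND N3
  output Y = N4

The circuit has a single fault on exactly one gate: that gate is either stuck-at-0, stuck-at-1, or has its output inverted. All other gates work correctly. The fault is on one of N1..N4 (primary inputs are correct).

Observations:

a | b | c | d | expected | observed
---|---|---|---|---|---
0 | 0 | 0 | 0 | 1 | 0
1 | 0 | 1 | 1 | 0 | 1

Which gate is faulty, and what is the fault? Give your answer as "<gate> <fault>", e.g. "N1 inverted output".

N4 inverted output

Fault-free values for test 1 (a=0, b=0, c=0, d=0): N1=0, N2=1, N3=0, N4=1, giving Y=1. Observed 0.
Test 1: faults giving observed 0 are {N4 stuck-at-0, N4 inverted output}.
Test 2 (a=1, b=0, c=1, d=1): fault-free N1=1, N2=1, N3=1, N4=0 → 0; observed 1. Eliminates N4 stuck-at-0.
Only N4 inverted output is consistent with every test.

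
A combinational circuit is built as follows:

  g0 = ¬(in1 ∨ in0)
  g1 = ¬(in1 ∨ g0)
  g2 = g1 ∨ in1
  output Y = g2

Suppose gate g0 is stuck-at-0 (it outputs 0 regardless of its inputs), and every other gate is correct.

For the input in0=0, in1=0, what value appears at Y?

Propagate with g0 forced: g0=0 [stuck-at-0], g1=1, g2=1.
So Y = 1. (Without the fault it would be 0.)

1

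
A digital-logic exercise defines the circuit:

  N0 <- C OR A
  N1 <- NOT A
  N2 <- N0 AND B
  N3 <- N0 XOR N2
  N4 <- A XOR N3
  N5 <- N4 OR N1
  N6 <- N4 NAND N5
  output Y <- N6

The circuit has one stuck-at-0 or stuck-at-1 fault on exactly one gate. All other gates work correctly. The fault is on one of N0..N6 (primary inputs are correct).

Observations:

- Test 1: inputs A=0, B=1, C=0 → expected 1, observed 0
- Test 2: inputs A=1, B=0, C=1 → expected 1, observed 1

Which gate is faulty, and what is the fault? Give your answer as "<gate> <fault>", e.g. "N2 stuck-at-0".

Fault-free values for test 1 (A=0, B=1, C=0): N0=0, N1=1, N2=0, N3=0, N4=0, N5=1, N6=1, giving Y=1. Observed 0.
Test 1: faults giving observed 0 are {N2 stuck-at-1, N3 stuck-at-1, N4 stuck-at-1, N6 stuck-at-0}.
Test 2 (A=1, B=0, C=1): fault-free N0=1, N1=0, N2=0, N3=1, N4=0, N5=0, N6=1 → 1; observed 1. Eliminates N2 stuck-at-1, N4 stuck-at-1, N6 stuck-at-0.
Only N3 stuck-at-1 is consistent with every test.

N3 stuck-at-1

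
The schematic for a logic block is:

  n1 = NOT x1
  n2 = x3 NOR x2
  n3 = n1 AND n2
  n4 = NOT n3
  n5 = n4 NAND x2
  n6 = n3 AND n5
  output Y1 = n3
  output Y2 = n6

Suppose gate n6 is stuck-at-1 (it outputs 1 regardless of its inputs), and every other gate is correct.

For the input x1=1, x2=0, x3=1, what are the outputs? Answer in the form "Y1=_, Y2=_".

Propagate with n6 forced: n1=0, n2=0, n3=0, n4=1, n5=1, n6=1 [stuck-at-1].
So the outputs are Y1=0, Y2=1. (Without the fault they would be Y1=0, Y2=0.)

Y1=0, Y2=1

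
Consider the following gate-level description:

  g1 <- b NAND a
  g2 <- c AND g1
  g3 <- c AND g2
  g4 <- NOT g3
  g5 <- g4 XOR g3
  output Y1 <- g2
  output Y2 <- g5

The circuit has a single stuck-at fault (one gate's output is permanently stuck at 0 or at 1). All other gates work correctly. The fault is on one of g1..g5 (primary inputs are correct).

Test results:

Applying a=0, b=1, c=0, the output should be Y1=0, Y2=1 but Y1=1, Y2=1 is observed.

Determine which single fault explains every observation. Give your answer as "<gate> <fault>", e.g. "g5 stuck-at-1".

g2 stuck-at-1

Fault-free values for test 1 (a=0, b=1, c=0): g1=1, g2=0, g3=0, g4=1, g5=1, giving Y1=0, Y2=1. Observed Y1=1, Y2=1.
Test 1: faults giving observed Y1=1, Y2=1 are {g2 stuck-at-1}.
Only g2 stuck-at-1 is consistent with every test.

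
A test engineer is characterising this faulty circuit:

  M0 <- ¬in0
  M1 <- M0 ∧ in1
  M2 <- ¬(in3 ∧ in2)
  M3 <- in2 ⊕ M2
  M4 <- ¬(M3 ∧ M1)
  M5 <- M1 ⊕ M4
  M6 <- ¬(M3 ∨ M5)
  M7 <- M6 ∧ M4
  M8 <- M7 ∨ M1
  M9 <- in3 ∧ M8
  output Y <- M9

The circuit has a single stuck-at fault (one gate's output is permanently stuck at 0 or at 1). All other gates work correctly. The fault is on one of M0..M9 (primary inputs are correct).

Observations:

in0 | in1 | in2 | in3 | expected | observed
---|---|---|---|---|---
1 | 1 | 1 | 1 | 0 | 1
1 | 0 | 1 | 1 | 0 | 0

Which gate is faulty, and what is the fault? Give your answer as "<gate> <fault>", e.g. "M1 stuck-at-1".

Fault-free values for test 1 (in0=1, in1=1, in2=1, in3=1): M0=0, M1=0, M2=0, M3=1, M4=1, M5=1, M6=0, M7=0, M8=0, M9=0, giving Y=0. Observed 1.
Test 1: faults giving observed 1 are {M0 stuck-at-1, M1 stuck-at-1, M6 stuck-at-1, M7 stuck-at-1, M8 stuck-at-1, M9 stuck-at-1}.
Test 2 (in0=1, in1=0, in2=1, in3=1): fault-free M0=0, M1=0, M2=0, M3=1, M4=1, M5=1, M6=0, M7=0, M8=0, M9=0 → 0; observed 0. Eliminates M1 stuck-at-1, M6 stuck-at-1, M7 stuck-at-1, M8 stuck-at-1, M9 stuck-at-1.
Only M0 stuck-at-1 is consistent with every test.

M0 stuck-at-1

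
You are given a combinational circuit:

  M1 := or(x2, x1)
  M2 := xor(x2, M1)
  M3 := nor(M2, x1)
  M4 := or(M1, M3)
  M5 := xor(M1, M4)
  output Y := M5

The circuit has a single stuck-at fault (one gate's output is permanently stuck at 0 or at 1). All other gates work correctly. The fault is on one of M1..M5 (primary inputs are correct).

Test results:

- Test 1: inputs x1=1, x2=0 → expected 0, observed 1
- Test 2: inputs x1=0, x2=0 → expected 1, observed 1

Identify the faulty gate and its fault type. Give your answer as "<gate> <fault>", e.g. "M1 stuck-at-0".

M5 stuck-at-1

Fault-free values for test 1 (x1=1, x2=0): M1=1, M2=1, M3=0, M4=1, M5=0, giving Y=0. Observed 1.
Test 1: faults giving observed 1 are {M4 stuck-at-0, M5 stuck-at-1}.
Test 2 (x1=0, x2=0): fault-free M1=0, M2=0, M3=1, M4=1, M5=1 → 1; observed 1. Eliminates M4 stuck-at-0.
Only M5 stuck-at-1 is consistent with every test.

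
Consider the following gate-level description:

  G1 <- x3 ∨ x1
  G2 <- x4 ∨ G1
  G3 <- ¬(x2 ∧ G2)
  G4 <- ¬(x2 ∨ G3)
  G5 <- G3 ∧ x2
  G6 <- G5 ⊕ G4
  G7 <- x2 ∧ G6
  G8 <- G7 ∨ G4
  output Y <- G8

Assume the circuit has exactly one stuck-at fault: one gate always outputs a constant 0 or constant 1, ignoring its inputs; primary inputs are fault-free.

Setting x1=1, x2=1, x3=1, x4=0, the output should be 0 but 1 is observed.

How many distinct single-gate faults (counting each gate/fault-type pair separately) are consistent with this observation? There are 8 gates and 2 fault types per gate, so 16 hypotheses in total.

Fault-free: G1=1, G2=1, G3=0, G4=0, G5=0, G6=0, G7=0, G8=0 → 0. Observed 1.
  G1: stuck-at-0 ✓; others ✗
  G2: stuck-at-0 ✓; others ✗
  G3: stuck-at-1 ✓; others ✗
  G4: stuck-at-1 ✓; others ✗
  G5: stuck-at-1 ✓; others ✗
  G6: stuck-at-1 ✓; others ✗
  G7: stuck-at-1 ✓; others ✗
  G8: stuck-at-1 ✓; others ✗
Consistent faults: {G1 stuck-at-0, G2 stuck-at-0, G3 stuck-at-1, G4 stuck-at-1, G5 stuck-at-1, G6 stuck-at-1, G7 stuck-at-1, G8 stuck-at-1} — 8 in all.

8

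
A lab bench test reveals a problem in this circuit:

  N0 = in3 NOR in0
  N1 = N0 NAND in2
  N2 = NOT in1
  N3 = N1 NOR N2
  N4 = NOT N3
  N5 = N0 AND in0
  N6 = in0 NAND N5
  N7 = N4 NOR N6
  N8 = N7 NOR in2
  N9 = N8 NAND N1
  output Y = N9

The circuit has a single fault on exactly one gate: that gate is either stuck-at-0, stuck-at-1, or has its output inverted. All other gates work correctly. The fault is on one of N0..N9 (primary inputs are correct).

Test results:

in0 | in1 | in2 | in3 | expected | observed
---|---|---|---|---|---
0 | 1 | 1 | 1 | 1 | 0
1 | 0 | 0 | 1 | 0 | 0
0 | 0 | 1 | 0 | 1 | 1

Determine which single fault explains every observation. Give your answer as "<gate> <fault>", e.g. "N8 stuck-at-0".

Fault-free values for test 1 (in0=0, in1=1, in2=1, in3=1): N0=0, N1=1, N2=0, N3=0, N4=1, N5=0, N6=1, N7=0, N8=0, N9=1, giving Y=1. Observed 0.
Test 1: faults giving observed 0 are {N8 stuck-at-1, N8 inverted output, N9 stuck-at-0, N9 inverted output}.
Test 2 (in0=1, in1=0, in2=0, in3=1): fault-free N0=0, N1=1, N2=1, N3=0, N4=1, N5=0, N6=1, N7=0, N8=1, N9=0 → 0; observed 0. Eliminates N8 inverted output, N9 inverted output.
Test 3 (in0=0, in1=0, in2=1, in3=0): fault-free N0=1, N1=0, N2=1, N3=0, N4=1, N5=0, N6=1, N7=0, N8=0, N9=1 → 1; observed 1. Eliminates N9 stuck-at-0.
Only N8 stuck-at-1 is consistent with every test.

N8 stuck-at-1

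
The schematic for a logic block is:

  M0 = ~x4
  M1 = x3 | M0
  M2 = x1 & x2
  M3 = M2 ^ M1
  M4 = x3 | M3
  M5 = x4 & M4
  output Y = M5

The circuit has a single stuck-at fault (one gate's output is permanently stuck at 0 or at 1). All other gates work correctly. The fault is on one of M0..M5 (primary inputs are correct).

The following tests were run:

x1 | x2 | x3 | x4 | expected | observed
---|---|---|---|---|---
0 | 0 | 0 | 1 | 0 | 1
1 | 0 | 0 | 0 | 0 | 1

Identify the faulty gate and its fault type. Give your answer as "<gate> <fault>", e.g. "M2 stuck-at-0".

M5 stuck-at-1

Fault-free values for test 1 (x1=0, x2=0, x3=0, x4=1): M0=0, M1=0, M2=0, M3=0, M4=0, M5=0, giving Y=0. Observed 1.
Test 1: faults giving observed 1 are {M0 stuck-at-1, M1 stuck-at-1, M2 stuck-at-1, M3 stuck-at-1, M4 stuck-at-1, M5 stuck-at-1}.
Test 2 (x1=1, x2=0, x3=0, x4=0): fault-free M0=1, M1=1, M2=0, M3=1, M4=1, M5=0 → 0; observed 1. Eliminates M0 stuck-at-1, M1 stuck-at-1, M2 stuck-at-1, M3 stuck-at-1, M4 stuck-at-1.
Only M5 stuck-at-1 is consistent with every test.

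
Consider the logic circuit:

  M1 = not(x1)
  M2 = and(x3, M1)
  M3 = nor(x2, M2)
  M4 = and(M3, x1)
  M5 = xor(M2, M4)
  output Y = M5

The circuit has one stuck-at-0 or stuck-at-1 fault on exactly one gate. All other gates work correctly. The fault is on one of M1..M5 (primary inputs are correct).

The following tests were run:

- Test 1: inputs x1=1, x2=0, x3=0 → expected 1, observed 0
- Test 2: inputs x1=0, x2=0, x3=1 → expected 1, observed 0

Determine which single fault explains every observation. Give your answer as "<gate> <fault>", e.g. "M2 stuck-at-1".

M5 stuck-at-0

Fault-free values for test 1 (x1=1, x2=0, x3=0): M1=0, M2=0, M3=1, M4=1, M5=1, giving Y=1. Observed 0.
Test 1: faults giving observed 0 are {M3 stuck-at-0, M4 stuck-at-0, M5 stuck-at-0}.
Test 2 (x1=0, x2=0, x3=1): fault-free M1=1, M2=1, M3=0, M4=0, M5=1 → 1; observed 0. Eliminates M3 stuck-at-0, M4 stuck-at-0.
Only M5 stuck-at-0 is consistent with every test.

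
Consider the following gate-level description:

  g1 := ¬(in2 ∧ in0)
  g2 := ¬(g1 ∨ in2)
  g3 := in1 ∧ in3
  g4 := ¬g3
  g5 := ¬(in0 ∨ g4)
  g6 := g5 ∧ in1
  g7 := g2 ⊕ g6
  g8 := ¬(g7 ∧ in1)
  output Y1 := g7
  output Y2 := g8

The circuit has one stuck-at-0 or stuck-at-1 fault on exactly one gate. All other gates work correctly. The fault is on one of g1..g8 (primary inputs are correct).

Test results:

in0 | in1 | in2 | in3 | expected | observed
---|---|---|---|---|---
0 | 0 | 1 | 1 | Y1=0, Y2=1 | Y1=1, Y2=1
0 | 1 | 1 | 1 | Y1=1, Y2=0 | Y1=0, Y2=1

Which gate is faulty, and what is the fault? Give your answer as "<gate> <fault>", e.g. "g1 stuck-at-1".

g2 stuck-at-1

Fault-free values for test 1 (in0=0, in1=0, in2=1, in3=1): g1=1, g2=0, g3=0, g4=1, g5=0, g6=0, g7=0, g8=1, giving Y1=0, Y2=1. Observed Y1=1, Y2=1.
Test 1: faults giving observed Y1=1, Y2=1 are {g2 stuck-at-1, g6 stuck-at-1, g7 stuck-at-1}.
Test 2 (in0=0, in1=1, in2=1, in3=1): fault-free g1=1, g2=0, g3=1, g4=0, g5=1, g6=1, g7=1, g8=0 → Y1=1, Y2=0; observed Y1=0, Y2=1. Eliminates g6 stuck-at-1, g7 stuck-at-1.
Only g2 stuck-at-1 is consistent with every test.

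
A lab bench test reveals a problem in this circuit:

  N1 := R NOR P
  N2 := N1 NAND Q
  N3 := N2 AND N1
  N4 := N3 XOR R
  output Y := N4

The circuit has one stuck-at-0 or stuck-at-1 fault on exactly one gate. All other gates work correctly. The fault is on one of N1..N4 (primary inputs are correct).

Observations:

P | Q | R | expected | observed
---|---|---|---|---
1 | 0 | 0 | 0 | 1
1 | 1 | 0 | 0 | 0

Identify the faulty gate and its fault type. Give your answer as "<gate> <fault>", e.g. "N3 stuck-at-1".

N1 stuck-at-1

Fault-free values for test 1 (P=1, Q=0, R=0): N1=0, N2=1, N3=0, N4=0, giving Y=0. Observed 1.
Test 1: faults giving observed 1 are {N1 stuck-at-1, N3 stuck-at-1, N4 stuck-at-1}.
Test 2 (P=1, Q=1, R=0): fault-free N1=0, N2=1, N3=0, N4=0 → 0; observed 0. Eliminates N3 stuck-at-1, N4 stuck-at-1.
Only N1 stuck-at-1 is consistent with every test.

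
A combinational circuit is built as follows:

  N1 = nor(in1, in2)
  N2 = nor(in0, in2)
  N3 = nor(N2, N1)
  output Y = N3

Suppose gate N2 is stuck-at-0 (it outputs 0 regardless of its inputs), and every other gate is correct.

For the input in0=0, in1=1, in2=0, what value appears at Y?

Propagate with N2 forced: N1=0, N2=0 [stuck-at-0], N3=1.
So Y = 1. (Without the fault it would be 0.)

1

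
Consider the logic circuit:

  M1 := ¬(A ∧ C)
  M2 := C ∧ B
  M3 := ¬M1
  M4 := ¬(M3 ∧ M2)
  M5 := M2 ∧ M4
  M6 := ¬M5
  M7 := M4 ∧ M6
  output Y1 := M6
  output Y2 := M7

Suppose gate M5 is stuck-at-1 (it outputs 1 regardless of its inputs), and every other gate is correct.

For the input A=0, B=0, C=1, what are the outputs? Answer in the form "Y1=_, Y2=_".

Y1=0, Y2=0

Propagate with M5 forced: M1=1, M2=0, M3=0, M4=1, M5=1 [stuck-at-1], M6=0, M7=0.
So the outputs are Y1=0, Y2=0. (Without the fault they would be Y1=1, Y2=1.)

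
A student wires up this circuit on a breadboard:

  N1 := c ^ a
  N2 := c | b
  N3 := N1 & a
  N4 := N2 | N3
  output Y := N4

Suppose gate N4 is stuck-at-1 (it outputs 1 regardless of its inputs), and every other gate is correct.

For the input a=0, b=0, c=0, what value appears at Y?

Propagate with N4 forced: N1=0, N2=0, N3=0, N4=1 [stuck-at-1].
So Y = 1. (Without the fault it would be 0.)

1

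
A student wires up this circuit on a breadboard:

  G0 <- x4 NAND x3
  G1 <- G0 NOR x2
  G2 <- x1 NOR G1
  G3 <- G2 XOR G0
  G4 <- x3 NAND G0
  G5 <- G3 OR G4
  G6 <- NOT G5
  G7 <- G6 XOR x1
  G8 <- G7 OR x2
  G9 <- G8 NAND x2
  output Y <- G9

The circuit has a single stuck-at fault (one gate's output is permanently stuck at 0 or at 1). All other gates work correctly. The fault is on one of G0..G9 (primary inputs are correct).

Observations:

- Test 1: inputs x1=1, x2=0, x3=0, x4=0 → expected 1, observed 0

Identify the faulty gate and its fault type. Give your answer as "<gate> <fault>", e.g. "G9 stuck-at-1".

G9 stuck-at-0

Fault-free values for test 1 (x1=1, x2=0, x3=0, x4=0): G0=1, G1=0, G2=0, G3=1, G4=1, G5=1, G6=0, G7=1, G8=1, G9=1, giving Y=1. Observed 0.
Test 1: faults giving observed 0 are {G9 stuck-at-0}.
Only G9 stuck-at-0 is consistent with every test.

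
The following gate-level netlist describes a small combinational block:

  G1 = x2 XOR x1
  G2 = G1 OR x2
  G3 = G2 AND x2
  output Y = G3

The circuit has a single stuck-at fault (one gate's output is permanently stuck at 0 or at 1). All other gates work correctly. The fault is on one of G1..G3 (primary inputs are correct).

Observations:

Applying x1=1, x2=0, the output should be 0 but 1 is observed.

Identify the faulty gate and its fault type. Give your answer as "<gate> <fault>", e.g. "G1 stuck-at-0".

G3 stuck-at-1

Fault-free values for test 1 (x1=1, x2=0): G1=1, G2=1, G3=0, giving Y=0. Observed 1.
Test 1: faults giving observed 1 are {G3 stuck-at-1}.
Only G3 stuck-at-1 is consistent with every test.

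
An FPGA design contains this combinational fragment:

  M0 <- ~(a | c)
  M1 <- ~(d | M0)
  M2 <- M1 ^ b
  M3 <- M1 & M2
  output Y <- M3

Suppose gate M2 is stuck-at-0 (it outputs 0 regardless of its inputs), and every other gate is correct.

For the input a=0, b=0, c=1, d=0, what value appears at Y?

Propagate with M2 forced: M0=0, M1=1, M2=0 [stuck-at-0], M3=0.
So Y = 0. (Without the fault it would be 1.)

0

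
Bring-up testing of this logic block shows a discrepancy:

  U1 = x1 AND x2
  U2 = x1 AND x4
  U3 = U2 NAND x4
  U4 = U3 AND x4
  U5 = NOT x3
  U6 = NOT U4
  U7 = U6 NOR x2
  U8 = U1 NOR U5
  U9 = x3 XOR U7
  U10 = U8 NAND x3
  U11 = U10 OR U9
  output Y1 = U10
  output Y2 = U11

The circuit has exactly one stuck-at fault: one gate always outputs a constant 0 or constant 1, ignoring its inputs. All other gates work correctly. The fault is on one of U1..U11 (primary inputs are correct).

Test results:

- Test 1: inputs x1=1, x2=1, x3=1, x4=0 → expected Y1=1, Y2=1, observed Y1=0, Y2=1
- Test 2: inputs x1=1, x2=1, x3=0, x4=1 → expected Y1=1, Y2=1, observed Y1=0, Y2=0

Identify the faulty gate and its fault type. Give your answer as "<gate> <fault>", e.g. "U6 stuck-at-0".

U10 stuck-at-0

Fault-free values for test 1 (x1=1, x2=1, x3=1, x4=0): U1=1, U2=0, U3=1, U4=0, U5=0, U6=1, U7=0, U8=0, U9=1, U10=1, U11=1, giving Y1=1, Y2=1. Observed Y1=0, Y2=1.
Test 1: faults giving observed Y1=0, Y2=1 are {U1 stuck-at-0, U8 stuck-at-1, U10 stuck-at-0}.
Test 2 (x1=1, x2=1, x3=0, x4=1): fault-free U1=1, U2=1, U3=0, U4=0, U5=1, U6=1, U7=0, U8=0, U9=0, U10=1, U11=1 → Y1=1, Y2=1; observed Y1=0, Y2=0. Eliminates U1 stuck-at-0, U8 stuck-at-1.
Only U10 stuck-at-0 is consistent with every test.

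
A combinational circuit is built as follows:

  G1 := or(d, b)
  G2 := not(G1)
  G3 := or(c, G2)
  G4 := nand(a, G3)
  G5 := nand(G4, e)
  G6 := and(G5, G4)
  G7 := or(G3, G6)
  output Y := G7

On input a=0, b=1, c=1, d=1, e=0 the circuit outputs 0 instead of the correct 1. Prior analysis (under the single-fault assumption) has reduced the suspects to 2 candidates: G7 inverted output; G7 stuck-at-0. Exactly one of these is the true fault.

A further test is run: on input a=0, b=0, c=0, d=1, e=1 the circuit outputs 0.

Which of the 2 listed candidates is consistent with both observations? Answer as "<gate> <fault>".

G7 stuck-at-0

Evaluate each candidate on input a=0, b=0, c=0, d=1, e=1:
  G7 inverted output: G1=1, G2=0, G3=0, G4=1, G5=0, G6=0, G7=1 [inverted output] → 1 — eliminated
  G7 stuck-at-0: G1=1, G2=0, G3=0, G4=1, G5=0, G6=0, G7=0 [stuck-at-0] → 0 — matches
Only G7 stuck-at-0 reproduces the observed 0.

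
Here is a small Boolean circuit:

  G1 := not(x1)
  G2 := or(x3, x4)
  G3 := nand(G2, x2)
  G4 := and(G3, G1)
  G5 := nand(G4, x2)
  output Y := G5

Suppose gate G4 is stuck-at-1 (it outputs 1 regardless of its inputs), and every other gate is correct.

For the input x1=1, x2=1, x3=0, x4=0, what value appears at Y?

0

Propagate with G4 forced: G1=0, G2=0, G3=1, G4=1 [stuck-at-1], G5=0.
So Y = 0. (Without the fault it would be 1.)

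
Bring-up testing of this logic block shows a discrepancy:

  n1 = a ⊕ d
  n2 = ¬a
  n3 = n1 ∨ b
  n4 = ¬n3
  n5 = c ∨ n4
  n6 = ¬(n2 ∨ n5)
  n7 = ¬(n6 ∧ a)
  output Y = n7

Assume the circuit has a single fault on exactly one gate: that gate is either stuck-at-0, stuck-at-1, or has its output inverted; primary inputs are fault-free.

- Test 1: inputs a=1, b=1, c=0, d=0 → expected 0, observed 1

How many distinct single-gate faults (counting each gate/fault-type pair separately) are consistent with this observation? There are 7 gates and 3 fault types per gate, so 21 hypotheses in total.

Fault-free: n1=1, n2=0, n3=1, n4=0, n5=0, n6=1, n7=0 → 0. Observed 1.
  n1: none of the 3 fault types match ✗
  n2: stuck-at-1, inverted output ✓; others ✗
  n3: stuck-at-0, inverted output ✓; others ✗
  n4: stuck-at-1, inverted output ✓; others ✗
  n5: stuck-at-1, inverted output ✓; others ✗
  n6: stuck-at-0, inverted output ✓; others ✗
  n7: stuck-at-1, inverted output ✓; others ✗
Consistent faults: {n2 stuck-at-1, n2 inverted output, n3 stuck-at-0, n3 inverted output, n4 stuck-at-1, n4 inverted output, n5 stuck-at-1, n5 inverted output, n6 stuck-at-0, n6 inverted output, n7 stuck-at-1, n7 inverted output} — 12 in all.

12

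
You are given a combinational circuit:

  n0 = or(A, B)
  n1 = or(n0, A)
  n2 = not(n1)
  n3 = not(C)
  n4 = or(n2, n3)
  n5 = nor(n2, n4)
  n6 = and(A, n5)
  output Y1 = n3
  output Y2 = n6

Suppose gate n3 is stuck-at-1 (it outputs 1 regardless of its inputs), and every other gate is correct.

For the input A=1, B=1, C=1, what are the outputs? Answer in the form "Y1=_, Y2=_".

Propagate with n3 forced: n0=1, n1=1, n2=0, n3=1 [stuck-at-1], n4=1, n5=0, n6=0.
So the outputs are Y1=1, Y2=0. (Without the fault they would be Y1=0, Y2=1.)

Y1=1, Y2=0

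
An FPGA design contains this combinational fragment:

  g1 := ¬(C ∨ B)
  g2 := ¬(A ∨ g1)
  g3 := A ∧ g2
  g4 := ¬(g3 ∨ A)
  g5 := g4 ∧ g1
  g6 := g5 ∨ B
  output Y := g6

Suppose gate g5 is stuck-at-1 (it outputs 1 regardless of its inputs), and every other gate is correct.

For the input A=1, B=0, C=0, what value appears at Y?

Propagate with g5 forced: g1=1, g2=0, g3=0, g4=0, g5=1 [stuck-at-1], g6=1.
So Y = 1. (Without the fault it would be 0.)

1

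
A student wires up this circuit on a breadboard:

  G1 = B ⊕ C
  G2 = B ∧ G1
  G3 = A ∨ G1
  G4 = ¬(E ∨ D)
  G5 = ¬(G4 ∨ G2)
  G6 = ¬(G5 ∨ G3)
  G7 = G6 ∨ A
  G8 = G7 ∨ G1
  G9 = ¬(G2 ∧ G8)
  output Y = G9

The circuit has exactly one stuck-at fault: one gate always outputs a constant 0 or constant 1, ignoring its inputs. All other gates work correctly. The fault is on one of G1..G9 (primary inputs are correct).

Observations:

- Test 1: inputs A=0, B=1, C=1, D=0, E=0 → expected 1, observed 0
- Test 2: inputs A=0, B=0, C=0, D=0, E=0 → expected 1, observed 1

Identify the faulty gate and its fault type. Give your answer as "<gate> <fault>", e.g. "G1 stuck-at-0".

G1 stuck-at-1

Fault-free values for test 1 (A=0, B=1, C=1, D=0, E=0): G1=0, G2=0, G3=0, G4=1, G5=0, G6=1, G7=1, G8=1, G9=1, giving Y=1. Observed 0.
Test 1: faults giving observed 0 are {G1 stuck-at-1, G2 stuck-at-1, G9 stuck-at-0}.
Test 2 (A=0, B=0, C=0, D=0, E=0): fault-free G1=0, G2=0, G3=0, G4=1, G5=0, G6=1, G7=1, G8=1, G9=1 → 1; observed 1. Eliminates G2 stuck-at-1, G9 stuck-at-0.
Only G1 stuck-at-1 is consistent with every test.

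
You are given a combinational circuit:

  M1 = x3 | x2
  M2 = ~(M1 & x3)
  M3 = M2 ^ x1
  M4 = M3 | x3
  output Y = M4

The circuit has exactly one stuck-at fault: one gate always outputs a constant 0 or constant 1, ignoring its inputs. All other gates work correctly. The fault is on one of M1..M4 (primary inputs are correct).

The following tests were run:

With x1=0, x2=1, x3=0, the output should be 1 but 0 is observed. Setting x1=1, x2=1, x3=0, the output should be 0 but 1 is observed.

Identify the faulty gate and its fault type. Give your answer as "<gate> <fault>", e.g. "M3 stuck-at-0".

M2 stuck-at-0

Fault-free values for test 1 (x1=0, x2=1, x3=0): M1=1, M2=1, M3=1, M4=1, giving Y=1. Observed 0.
Test 1: faults giving observed 0 are {M2 stuck-at-0, M3 stuck-at-0, M4 stuck-at-0}.
Test 2 (x1=1, x2=1, x3=0): fault-free M1=1, M2=1, M3=0, M4=0 → 0; observed 1. Eliminates M3 stuck-at-0, M4 stuck-at-0.
Only M2 stuck-at-0 is consistent with every test.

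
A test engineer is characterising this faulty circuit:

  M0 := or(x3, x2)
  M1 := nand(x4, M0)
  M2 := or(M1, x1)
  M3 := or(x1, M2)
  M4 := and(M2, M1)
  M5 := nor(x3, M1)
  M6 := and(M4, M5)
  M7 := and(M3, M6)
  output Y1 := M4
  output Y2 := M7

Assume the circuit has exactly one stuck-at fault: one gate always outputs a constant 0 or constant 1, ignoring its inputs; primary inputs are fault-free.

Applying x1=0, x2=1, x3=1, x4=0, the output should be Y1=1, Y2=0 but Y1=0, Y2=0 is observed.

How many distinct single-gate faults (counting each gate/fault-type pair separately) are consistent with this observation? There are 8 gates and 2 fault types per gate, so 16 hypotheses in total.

Fault-free: M0=1, M1=1, M2=1, M3=1, M4=1, M5=0, M6=0, M7=0 → Y1=1, Y2=0. Observed Y1=0, Y2=0.
  M0: none of the 2 fault types match ✗
  M1: stuck-at-0 ✓; others ✗
  M2: stuck-at-0 ✓; others ✗
  M3: none of the 2 fault types match ✗
  M4: stuck-at-0 ✓; others ✗
  M5: none of the 2 fault types match ✗
  M6: none of the 2 fault types match ✗
  M7: none of the 2 fault types match ✗
Consistent faults: {M1 stuck-at-0, M2 stuck-at-0, M4 stuck-at-0} — 3 in all.

3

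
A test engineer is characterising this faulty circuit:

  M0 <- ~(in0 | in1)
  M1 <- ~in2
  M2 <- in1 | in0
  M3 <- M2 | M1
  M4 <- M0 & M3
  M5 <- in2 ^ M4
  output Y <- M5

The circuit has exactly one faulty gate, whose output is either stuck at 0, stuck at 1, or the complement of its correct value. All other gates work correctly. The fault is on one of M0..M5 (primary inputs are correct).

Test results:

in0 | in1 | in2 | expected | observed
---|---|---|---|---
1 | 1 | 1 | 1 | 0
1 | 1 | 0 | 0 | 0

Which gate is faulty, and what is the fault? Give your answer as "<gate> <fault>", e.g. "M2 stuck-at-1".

Fault-free values for test 1 (in0=1, in1=1, in2=1): M0=0, M1=0, M2=1, M3=1, M4=0, M5=1, giving Y=1. Observed 0.
Test 1: faults giving observed 0 are {M0 stuck-at-1, M0 inverted output, M4 stuck-at-1, M4 inverted output, M5 stuck-at-0, M5 inverted output}.
Test 2 (in0=1, in1=1, in2=0): fault-free M0=0, M1=1, M2=1, M3=1, M4=0, M5=0 → 0; observed 0. Eliminates M0 stuck-at-1, M0 inverted output, M4 stuck-at-1, M4 inverted output, M5 inverted output.
Only M5 stuck-at-0 is consistent with every test.

M5 stuck-at-0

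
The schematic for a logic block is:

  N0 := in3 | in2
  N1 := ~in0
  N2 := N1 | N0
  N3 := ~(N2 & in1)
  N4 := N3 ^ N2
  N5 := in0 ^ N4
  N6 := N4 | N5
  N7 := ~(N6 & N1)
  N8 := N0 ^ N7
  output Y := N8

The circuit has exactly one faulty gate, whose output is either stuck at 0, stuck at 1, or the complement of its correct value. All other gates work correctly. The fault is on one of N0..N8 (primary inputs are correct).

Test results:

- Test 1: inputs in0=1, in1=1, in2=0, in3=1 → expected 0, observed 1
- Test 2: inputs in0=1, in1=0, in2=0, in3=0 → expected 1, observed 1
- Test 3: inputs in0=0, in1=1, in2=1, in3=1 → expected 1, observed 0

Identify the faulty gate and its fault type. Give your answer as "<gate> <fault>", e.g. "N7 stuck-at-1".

Fault-free values for test 1 (in0=1, in1=1, in2=0, in3=1): N0=1, N1=0, N2=1, N3=0, N4=1, N5=0, N6=1, N7=1, N8=0, giving Y=0. Observed 1.
Test 1: faults giving observed 1 are {N0 stuck-at-0, N0 inverted output, N1 stuck-at-1, N1 inverted output, N7 stuck-at-0, N7 inverted output, N8 stuck-at-1, N8 inverted output}.
Test 2 (in0=1, in1=0, in2=0, in3=0): fault-free N0=0, N1=0, N2=0, N3=1, N4=1, N5=0, N6=1, N7=1, N8=1 → 1; observed 1. Eliminates N0 inverted output, N1 stuck-at-1, N1 inverted output, N7 stuck-at-0, N7 inverted output, N8 inverted output.
Test 3 (in0=0, in1=1, in2=1, in3=1): fault-free N0=1, N1=1, N2=1, N3=0, N4=1, N5=1, N6=1, N7=0, N8=1 → 1; observed 0. Eliminates N8 stuck-at-1.
Only N0 stuck-at-0 is consistent with every test.

N0 stuck-at-0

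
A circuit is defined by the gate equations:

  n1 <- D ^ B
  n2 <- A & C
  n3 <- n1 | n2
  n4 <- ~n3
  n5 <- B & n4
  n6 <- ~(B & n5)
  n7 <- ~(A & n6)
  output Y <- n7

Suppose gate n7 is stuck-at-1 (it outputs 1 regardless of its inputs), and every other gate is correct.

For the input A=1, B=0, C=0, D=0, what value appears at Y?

1

Propagate with n7 forced: n1=0, n2=0, n3=0, n4=1, n5=0, n6=1, n7=1 [stuck-at-1].
So Y = 1. (Without the fault it would be 0.)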